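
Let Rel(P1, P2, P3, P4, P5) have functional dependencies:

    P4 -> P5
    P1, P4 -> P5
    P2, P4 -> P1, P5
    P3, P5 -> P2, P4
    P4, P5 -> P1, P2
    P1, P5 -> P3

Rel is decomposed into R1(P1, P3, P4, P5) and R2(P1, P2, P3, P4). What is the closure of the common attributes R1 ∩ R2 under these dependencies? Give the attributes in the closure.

R1 ∩ R2 = {P1, P3, P4}.
P4 → P5 applies, adding P5
P3, P5 → P2, P4 applies, adding P2
Closure: {P1, P2, P3, P4, P5}.

P1, P2, P3, P4, P5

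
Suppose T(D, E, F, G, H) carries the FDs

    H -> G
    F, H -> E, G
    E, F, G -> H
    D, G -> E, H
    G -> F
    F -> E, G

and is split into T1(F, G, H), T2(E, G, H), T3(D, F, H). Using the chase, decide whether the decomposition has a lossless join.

Chase test. Columns are D, E, F, G, H; row i has aⱼ where attribute j ∈ Ti, else bᵢⱼ.
Initial tableau (one row per fragment):
  row 1: b11 b12 a3 a4 a5
  row 2: b21 a2 b23 a4 a5
  row 3: a1 b32 a3 b34 a5
Rows 1 and 3 agree on H; apply H→G and equate their G entries.
Rows 1 and 3 agree on F, H; apply F, H→E, G and equate their E, G entries.
Rows 1 and 2 agree on G; apply G→F and equate their F entries.
Rows 1 and 2 agree on F; apply F→E, G and equate their E, G entries.
Row 3 is now all distinguished symbols — the join is lossless.

Yes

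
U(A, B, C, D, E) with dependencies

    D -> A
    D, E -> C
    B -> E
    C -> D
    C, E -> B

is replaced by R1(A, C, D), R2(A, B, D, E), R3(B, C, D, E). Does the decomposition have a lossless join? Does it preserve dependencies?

lossless and dependency-preserving

Lossless test (chase): Rows 1 and 3 agree on D; apply D→A and equate their A entries. Rows 2 and 3 agree on D, E; apply D, E→C and equate their C entries. Row 2 is now all distinguished symbols — the join is lossless.
Dependency preservation: every FD's attributes lie within a single fragment, so each can be enforced locally — preserved.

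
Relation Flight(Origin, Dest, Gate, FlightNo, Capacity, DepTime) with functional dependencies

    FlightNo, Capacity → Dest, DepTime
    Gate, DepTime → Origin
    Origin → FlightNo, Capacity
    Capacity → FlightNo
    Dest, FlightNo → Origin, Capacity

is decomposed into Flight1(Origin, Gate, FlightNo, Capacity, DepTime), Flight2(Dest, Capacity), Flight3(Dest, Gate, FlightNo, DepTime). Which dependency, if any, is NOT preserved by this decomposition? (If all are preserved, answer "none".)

Check Dest, FlightNo → Origin, Capacity: no single fragment contains all of {Origin, Dest, FlightNo, Capacity}, and the restricted closure of {Dest, FlightNo} across the fragments never reaches {Origin, Capacity}.
FlightNo, Capacity → Dest, DepTime is preserved.
Gate, DepTime → Origin is preserved.
Origin → FlightNo, Capacity is preserved.
Capacity → FlightNo is preserved.

Dest, FlightNo → Origin, Capacity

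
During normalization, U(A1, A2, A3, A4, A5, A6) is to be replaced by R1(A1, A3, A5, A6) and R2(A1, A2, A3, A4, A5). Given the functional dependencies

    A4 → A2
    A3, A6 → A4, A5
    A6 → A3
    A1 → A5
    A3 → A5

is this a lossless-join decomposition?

No

Common attributes: R1 ∩ R2 = {A1, A3, A5}.
No dependency enlarges {A1, A3, A5}, so (A1, A3, A5)⁺ = {A1, A3, A5}.
The closure contains neither all of R1 = {A1, A3, A5, A6} nor all of R2 = {A1, A2, A3, A4, A5}, so the common attributes are not a superkey of either fragment. The join is lossy.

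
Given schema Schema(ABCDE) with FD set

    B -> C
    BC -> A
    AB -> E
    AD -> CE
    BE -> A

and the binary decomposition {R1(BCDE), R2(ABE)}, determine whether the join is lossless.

Yes

Common attributes: R1 ∩ R2 = {BE}.
Closure of {BE}: B → C applies, adding C; BC → A applies, adding A. So (BE)⁺ = {ABCE}.
This closure contains every attribute of R2, so R1 ∩ R2 → R2. The join is lossless.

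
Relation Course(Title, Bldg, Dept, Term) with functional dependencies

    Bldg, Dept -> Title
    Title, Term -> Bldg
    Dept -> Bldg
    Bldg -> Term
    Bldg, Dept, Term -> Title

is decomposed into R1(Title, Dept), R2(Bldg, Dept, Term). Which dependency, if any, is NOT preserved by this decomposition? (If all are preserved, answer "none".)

Check Title, Term → Bldg: no single fragment contains all of {Title, Bldg, Term}, and the restricted closure of {Title, Term} across the fragments never reaches {Bldg}.
Bldg, Dept → Title is preserved.
Dept → Bldg is preserved.
Bldg → Term is preserved.
Bldg, Dept, Term → Title is preserved.

Title, Term -> Bldg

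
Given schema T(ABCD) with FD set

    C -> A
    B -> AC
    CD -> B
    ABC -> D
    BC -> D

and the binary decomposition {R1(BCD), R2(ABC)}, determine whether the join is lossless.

Yes

Common attributes: R1 ∩ R2 = {BC}.
Closure of {BC}: C → A applies, adding A; ABC → D applies, adding D. So (BC)⁺ = {ABCD}.
This closure contains every attribute of R1, so R1 ∩ R2 → R1. The join is lossless.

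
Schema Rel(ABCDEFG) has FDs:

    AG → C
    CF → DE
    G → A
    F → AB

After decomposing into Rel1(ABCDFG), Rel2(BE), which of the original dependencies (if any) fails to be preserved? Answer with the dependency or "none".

Check CF → DE: no single fragment contains all of {CDEF}, and the restricted closure of {CF} across the fragments never reaches {DE}.
AG → C is preserved.
G → A is preserved.
F → AB is preserved.

CF → DE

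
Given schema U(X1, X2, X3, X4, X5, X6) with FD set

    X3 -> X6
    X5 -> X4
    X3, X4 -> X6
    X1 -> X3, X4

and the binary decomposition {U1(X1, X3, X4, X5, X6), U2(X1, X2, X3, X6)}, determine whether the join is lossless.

No

Common attributes: U1 ∩ U2 = {X1, X3, X6}.
Closure of {X1, X3, X6}: X1 → X3, X4 applies, adding X4. So (X1, X3, X6)⁺ = {X1, X3, X4, X6}.
The closure contains neither all of U1 = {X1, X3, X4, X5, X6} nor all of U2 = {X1, X2, X3, X6}, so the common attributes are not a superkey of either fragment. The join is lossy.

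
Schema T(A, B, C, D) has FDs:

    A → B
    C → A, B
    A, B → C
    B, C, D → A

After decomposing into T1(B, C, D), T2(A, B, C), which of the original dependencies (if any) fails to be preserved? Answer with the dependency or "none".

A → B lies within T2.
C → A, B lies within T2.
A, B → C lies within T2.
B, C, D → A: restricted closure across fragments reaches A.
Every dependency is enforceable on the fragments, so the decomposition is dependency-preserving.

none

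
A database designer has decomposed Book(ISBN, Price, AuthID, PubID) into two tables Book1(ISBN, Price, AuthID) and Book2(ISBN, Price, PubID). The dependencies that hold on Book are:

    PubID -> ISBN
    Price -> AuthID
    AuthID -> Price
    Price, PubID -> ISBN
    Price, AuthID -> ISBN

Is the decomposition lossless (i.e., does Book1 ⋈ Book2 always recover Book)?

Yes

Common attributes: Book1 ∩ Book2 = {ISBN, Price}.
Closure of {ISBN, Price}: Price → AuthID applies, adding AuthID. So (ISBN, Price)⁺ = {ISBN, Price, AuthID}.
This closure contains every attribute of Book1, so Book1 ∩ Book2 → Book1. The join is lossless.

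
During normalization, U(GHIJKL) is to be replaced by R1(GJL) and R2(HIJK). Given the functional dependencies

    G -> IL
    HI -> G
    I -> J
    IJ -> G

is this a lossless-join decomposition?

Common attributes: R1 ∩ R2 = {J}.
No dependency enlarges {J}, so (J)⁺ = {J}.
The closure contains neither all of R1 = {GJL} nor all of R2 = {HIJK}, so the common attributes are not a superkey of either fragment. The join is lossy.

No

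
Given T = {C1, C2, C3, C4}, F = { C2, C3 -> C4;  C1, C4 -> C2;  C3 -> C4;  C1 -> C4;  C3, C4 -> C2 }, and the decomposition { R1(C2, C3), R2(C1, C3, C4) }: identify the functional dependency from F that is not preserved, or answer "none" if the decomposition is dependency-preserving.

C1, C4 -> C2

Check C1, C4 → C2: no single fragment contains all of {C1, C2, C4}, and the restricted closure of {C1, C4} across the fragments never reaches {C2}.
C2, C3 → C4 is preserved.
C3 → C4 is preserved.
C1 → C4 is preserved.
C3, C4 → C2 is preserved.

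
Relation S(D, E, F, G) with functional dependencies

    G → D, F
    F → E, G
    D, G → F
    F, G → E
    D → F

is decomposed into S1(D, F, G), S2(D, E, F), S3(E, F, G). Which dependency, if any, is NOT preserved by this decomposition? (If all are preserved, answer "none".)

G → D, F lies within S1.
F → E, G lies within S3.
D, G → F lies within S1.
F, G → E lies within S3.
D → F lies within S1.
Every dependency is enforceable on the fragments, so the decomposition is dependency-preserving.

none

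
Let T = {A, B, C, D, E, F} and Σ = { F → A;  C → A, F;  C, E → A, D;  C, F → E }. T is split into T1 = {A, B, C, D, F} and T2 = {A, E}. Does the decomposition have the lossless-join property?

Common attributes: T1 ∩ T2 = {A}.
No dependency enlarges {A}, so (A)⁺ = {A}.
The closure contains neither all of T1 = {A, B, C, D, F} nor all of T2 = {A, E}, so the common attributes are not a superkey of either fragment. The join is lossy.

No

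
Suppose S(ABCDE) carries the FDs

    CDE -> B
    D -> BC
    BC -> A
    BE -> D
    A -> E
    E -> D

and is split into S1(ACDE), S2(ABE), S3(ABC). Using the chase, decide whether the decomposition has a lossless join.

Yes

Chase test. Columns are ABCDE; row i has aⱼ where attribute j ∈ Si, else bᵢⱼ.
Initial tableau (one row per fragment):
  row 1: a1 b12 a3 a4 a5
  row 2: a1 a2 b23 b24 a5
  row 3: a1 a2 a3 b34 b35
Rows 1 and 3 agree on A; apply A→E and equate their E entries.
Rows 1 and 2 agree on E; apply E→D and equate their D entries.
Rows 1 and 3 agree on E; apply E→D and equate their D entries.
Rows 1 and 3 agree on CDE; apply CDE→B and equate their B entries.
Rows 1 and 2 agree on D; apply D→BC and equate their BC entries.
Row 1 is now all distinguished symbols — the join is lossless.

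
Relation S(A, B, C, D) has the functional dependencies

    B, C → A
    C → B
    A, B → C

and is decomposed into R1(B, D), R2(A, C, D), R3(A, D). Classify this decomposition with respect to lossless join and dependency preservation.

Lossless test (chase): applying each FD to every pair of rows produces no changes in the tableau, so no row becomes fully distinguished — the join is lossy.
Dependency preservation: the restricted closure of {C} across the fragments never reaches {B}, so C → B cannot be enforced without a join — not preserved.

lossy and not dependency-preserving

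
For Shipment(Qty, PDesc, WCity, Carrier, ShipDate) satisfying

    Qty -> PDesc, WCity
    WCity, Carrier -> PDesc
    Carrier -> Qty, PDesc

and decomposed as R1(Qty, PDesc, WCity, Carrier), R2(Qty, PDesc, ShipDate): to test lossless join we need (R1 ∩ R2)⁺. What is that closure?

R1 ∩ R2 = {Qty, PDesc}.
Qty → PDesc, WCity applies, adding WCity
Closure: {Qty, PDesc, WCity}.

Qty, PDesc, WCity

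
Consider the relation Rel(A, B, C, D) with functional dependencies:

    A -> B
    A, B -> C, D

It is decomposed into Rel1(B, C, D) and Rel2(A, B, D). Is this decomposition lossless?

No

Common attributes: Rel1 ∩ Rel2 = {B, D}.
No dependency enlarges {B, D}, so (B, D)⁺ = {B, D}.
The closure contains neither all of Rel1 = {B, C, D} nor all of Rel2 = {A, B, D}, so the common attributes are not a superkey of either fragment. The join is lossy.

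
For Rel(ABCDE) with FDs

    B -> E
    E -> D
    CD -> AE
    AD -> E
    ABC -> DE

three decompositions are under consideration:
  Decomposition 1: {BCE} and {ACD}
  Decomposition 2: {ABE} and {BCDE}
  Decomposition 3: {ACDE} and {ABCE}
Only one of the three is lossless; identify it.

Decomposition 3

Decomposition 1: common = {C}, closure = {C} → lossy.
Decomposition 2: common = {BE}, closure = {BDE} → lossy.
Decomposition 3: common = {ACE}, closure = {ACDE} → lossless.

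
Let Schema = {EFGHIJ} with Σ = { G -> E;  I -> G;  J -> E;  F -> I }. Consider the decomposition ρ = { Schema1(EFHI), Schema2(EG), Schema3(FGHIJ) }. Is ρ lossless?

Yes

Chase test. Columns are EFGHIJ; row i has aⱼ where attribute j ∈ Schemai, else bᵢⱼ.
Initial tableau (one row per fragment):
  row 1: a1 a2 b13 a4 a5 b16
  row 2: a1 b22 a3 b24 b25 b26
  row 3: b31 a2 a3 a4 a5 a6
Rows 2 and 3 agree on G; apply G→E and equate their E entries.
Rows 1 and 3 agree on I; apply I→G and equate their G entries.
Row 3 is now all distinguished symbols — the join is lossless.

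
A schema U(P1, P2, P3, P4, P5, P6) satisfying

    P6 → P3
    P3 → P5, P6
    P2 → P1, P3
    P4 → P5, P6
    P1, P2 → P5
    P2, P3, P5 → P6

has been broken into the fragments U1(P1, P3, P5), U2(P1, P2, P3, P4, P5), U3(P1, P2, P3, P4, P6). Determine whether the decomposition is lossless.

Chase test. Columns are P1, P2, P3, P4, P5, P6; row i has aⱼ where attribute j ∈ Ui, else bᵢⱼ.
Initial tableau (one row per fragment):
  row 1: a1 b12 a3 b14 a5 b16
  row 2: a1 a2 a3 a4 a5 b26
  row 3: a1 a2 a3 a4 b35 a6
Rows 1 and 2 agree on P3; apply P3→P5, P6 and equate their P5, P6 entries.
Rows 1 and 3 agree on P3; apply P3→P5, P6 and equate their P5, P6 entries.
Row 2 is now all distinguished symbols — the join is lossless.

Yes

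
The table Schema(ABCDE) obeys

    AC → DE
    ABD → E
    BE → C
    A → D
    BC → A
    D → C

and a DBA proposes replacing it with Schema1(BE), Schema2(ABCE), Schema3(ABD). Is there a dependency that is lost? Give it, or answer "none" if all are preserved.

D → C

Check D → C: no single fragment contains all of {CD}, and the restricted closure of {D} across the fragments never reaches {C}.
AC → DE is preserved.
ABD → E is preserved.
BE → C is preserved.
A → D is preserved.
BC → A is preserved.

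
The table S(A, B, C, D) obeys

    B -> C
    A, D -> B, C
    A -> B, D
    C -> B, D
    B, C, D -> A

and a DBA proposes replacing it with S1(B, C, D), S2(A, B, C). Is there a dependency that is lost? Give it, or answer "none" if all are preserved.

B → C lies within S1.
A, D → B, C: restricted closure across fragments reaches B, C.
A → B, D: restricted closure across fragments reaches B, D.
C → B, D lies within S1.
B, C, D → A: restricted closure across fragments reaches A.
Every dependency is enforceable on the fragments, so the decomposition is dependency-preserving.

none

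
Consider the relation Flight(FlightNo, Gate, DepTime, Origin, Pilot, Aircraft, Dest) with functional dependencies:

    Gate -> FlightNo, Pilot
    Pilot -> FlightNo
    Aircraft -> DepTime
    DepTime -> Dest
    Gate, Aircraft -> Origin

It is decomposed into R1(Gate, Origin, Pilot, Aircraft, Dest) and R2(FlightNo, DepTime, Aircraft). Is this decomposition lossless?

No

Common attributes: R1 ∩ R2 = {Aircraft}.
Closure of {Aircraft}: Aircraft → DepTime applies, adding DepTime; DepTime → Dest applies, adding Dest. So (Aircraft)⁺ = {DepTime, Aircraft, Dest}.
The closure contains neither all of R1 = {Gate, Origin, Pilot, Aircraft, Dest} nor all of R2 = {FlightNo, DepTime, Aircraft}, so the common attributes are not a superkey of either fragment. The join is lossy.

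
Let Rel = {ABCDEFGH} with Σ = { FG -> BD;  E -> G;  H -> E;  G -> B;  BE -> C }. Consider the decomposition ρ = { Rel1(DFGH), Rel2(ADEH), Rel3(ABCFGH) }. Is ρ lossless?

Chase test. Columns are ABCDEFGH; row i has aⱼ where attribute j ∈ Reli, else bᵢⱼ.
Initial tableau (one row per fragment):
  row 1: b11 b12 b13 a4 b15 a6 a7 a8
  row 2: a1 b22 b23 a4 a5 b26 b27 a8
  row 3: a1 a2 a3 b34 b35 a6 a7 a8
Rows 1 and 3 agree on FG; apply FG→BD and equate their BD entries.
Rows 1 and 2 agree on H; apply H→E and equate their E entries.
Rows 1 and 3 agree on H; apply H→E and equate their E entries.
Rows 1 and 3 agree on BE; apply BE→C and equate their C entries.
Rows 1 and 2 agree on E; apply E→G and equate their G entries.
Rows 1 and 2 agree on G; apply G→B and equate their B entries.
Rows 1 and 2 agree on BE; apply BE→C and equate their C entries.
Row 3 is now all distinguished symbols — the join is lossless.

Yes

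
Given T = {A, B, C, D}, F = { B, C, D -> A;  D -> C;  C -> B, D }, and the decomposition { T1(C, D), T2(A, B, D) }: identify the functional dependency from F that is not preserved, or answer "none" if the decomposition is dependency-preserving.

B, C, D → A: restricted closure across fragments reaches A.
D → C lies within T1.
C → B, D: restricted closure across fragments reaches B, D.
Every dependency is enforceable on the fragments, so the decomposition is dependency-preserving.

none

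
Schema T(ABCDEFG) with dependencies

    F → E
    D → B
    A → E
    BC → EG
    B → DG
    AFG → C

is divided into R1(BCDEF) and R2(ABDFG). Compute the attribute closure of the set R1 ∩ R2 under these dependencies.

BDEFG

R1 ∩ R2 = {BDF}.
F → E applies, adding E
B → DG applies, adding G
Closure: {BDEFG}.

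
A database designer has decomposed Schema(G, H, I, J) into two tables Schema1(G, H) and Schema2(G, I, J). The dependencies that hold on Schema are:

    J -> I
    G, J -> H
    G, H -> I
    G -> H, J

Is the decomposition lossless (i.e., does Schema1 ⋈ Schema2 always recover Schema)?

Yes

Common attributes: Schema1 ∩ Schema2 = {G}.
Closure of {G}: G → H, J applies, adding H, J; J → I applies, adding I. So (G)⁺ = {G, H, I, J}.
This closure contains every attribute of Schema1, so Schema1 ∩ Schema2 → Schema1. The join is lossless.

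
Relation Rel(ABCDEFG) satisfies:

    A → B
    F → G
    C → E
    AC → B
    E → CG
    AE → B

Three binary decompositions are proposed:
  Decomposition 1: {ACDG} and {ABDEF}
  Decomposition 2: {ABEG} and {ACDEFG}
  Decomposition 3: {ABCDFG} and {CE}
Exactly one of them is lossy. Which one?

Decomposition 1

Decomposition 1: common = {AD}, closure = {ABD} → lossy.
Decomposition 2: common = {AEG}, closure = {ABCEG} → lossless.
Decomposition 3: common = {C}, closure = {CEG} → lossless.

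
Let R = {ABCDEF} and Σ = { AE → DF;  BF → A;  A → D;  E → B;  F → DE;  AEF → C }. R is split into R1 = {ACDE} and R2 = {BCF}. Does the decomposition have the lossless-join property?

No

Common attributes: R1 ∩ R2 = {C}.
No dependency enlarges {C}, so (C)⁺ = {C}.
The closure contains neither all of R1 = {ACDE} nor all of R2 = {BCF}, so the common attributes are not a superkey of either fragment. The join is lossy.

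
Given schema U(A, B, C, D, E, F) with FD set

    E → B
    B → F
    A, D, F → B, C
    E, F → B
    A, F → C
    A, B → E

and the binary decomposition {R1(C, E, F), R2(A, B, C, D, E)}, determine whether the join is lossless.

Yes

Common attributes: R1 ∩ R2 = {C, E}.
Closure of {C, E}: E → B applies, adding B; B → F applies, adding F. So (C, E)⁺ = {B, C, E, F}.
This closure contains every attribute of R1, so R1 ∩ R2 → R1. The join is lossless.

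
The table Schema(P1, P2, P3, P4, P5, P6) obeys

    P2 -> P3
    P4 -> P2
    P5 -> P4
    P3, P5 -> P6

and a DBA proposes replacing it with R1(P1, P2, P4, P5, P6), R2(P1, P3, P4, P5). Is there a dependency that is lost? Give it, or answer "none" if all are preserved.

Check P2 → P3: no single fragment contains all of {P2, P3}, and the restricted closure of {P2} across the fragments never reaches {P3}.
P4 → P2 is preserved.
P5 → P4 is preserved.
P3, P5 → P6 is preserved.

P2 -> P3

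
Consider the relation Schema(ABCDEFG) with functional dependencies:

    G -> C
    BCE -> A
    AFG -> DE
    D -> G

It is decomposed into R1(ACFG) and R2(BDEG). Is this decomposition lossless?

Common attributes: R1 ∩ R2 = {G}.
Closure of {G}: G → C applies, adding C. So (G)⁺ = {CG}.
The closure contains neither all of R1 = {ACFG} nor all of R2 = {BDEG}, so the common attributes are not a superkey of either fragment. The join is lossy.

No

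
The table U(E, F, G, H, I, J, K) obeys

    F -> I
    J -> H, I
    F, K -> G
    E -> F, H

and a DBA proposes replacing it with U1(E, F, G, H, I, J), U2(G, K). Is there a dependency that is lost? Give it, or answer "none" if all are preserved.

F, K -> G

Check F, K → G: no single fragment contains all of {F, G, K}, and the restricted closure of {F, K} across the fragments never reaches {G}.
F → I is preserved.
J → H, I is preserved.
E → F, H is preserved.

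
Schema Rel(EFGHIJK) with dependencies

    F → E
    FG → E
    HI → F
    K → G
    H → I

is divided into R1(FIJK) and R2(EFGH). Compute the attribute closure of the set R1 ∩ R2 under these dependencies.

R1 ∩ R2 = {F}.
F → E applies, adding E
Closure: {EF}.

EF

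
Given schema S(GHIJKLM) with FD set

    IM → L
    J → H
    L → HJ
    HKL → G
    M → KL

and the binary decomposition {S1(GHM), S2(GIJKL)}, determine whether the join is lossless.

Common attributes: S1 ∩ S2 = {G}.
No dependency enlarges {G}, so (G)⁺ = {G}.
The closure contains neither all of S1 = {GHM} nor all of S2 = {GIJKL}, so the common attributes are not a superkey of either fragment. The join is lossy.

No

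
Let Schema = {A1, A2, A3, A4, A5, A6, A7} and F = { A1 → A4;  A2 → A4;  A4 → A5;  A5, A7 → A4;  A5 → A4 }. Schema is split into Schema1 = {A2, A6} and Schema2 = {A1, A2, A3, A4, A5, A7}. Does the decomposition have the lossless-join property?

No

Common attributes: Schema1 ∩ Schema2 = {A2}.
Closure of {A2}: A2 → A4 applies, adding A4; A4 → A5 applies, adding A5. So (A2)⁺ = {A2, A4, A5}.
The closure contains neither all of Schema1 = {A2, A6} nor all of Schema2 = {A1, A2, A3, A4, A5, A7}, so the common attributes are not a superkey of either fragment. The join is lossy.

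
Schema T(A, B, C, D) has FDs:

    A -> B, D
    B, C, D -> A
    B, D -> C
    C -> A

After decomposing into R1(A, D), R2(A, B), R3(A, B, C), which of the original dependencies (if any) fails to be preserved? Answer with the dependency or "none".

Check B, D → C: no single fragment contains all of {B, C, D}, and the restricted closure of {B, D} across the fragments never reaches {C}.
A → B, D is preserved.
B, C, D → A is preserved.
C → A is preserved.

B, D -> C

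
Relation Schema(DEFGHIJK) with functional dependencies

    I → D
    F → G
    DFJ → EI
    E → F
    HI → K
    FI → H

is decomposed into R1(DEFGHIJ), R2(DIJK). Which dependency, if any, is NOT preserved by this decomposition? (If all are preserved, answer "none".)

HI → K

Check HI → K: no single fragment contains all of {HIK}, and the restricted closure of {HI} across the fragments never reaches {K}.
I → D is preserved.
F → G is preserved.
DFJ → EI is preserved.
E → F is preserved.
FI → H is preserved.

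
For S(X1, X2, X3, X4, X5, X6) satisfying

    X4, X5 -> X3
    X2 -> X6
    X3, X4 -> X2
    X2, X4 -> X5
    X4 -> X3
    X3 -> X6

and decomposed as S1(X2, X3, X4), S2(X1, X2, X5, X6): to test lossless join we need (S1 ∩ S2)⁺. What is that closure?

X2, X6

S1 ∩ S2 = {X2}.
X2 → X6 applies, adding X6
Closure: {X2, X6}.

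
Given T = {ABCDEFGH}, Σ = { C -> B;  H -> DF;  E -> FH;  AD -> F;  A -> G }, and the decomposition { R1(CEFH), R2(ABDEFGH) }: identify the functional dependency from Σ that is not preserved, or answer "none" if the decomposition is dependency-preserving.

C -> B

Check C → B: no single fragment contains all of {BC}, and the restricted closure of {C} across the fragments never reaches {B}.
H → DF is preserved.
E → FH is preserved.
AD → F is preserved.
A → G is preserved.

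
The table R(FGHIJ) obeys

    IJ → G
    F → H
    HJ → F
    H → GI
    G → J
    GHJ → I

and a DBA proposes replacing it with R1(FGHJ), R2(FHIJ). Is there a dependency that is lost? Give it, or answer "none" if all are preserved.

Check IJ → G: no single fragment contains all of {GIJ}, and the restricted closure of {IJ} across the fragments never reaches {G}.
F → H is preserved.
HJ → F is preserved.
H → GI is preserved.
G → J is preserved.
GHJ → I is preserved.

IJ → G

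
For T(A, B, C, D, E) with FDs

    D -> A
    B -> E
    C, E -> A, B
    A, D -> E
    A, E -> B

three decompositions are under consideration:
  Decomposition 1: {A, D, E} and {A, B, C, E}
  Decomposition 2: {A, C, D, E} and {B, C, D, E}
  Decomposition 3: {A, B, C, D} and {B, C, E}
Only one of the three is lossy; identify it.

Decomposition 1

Decomposition 1: common = {A, E}, closure = {A, B, E} → lossy.
Decomposition 2: common = {C, D, E}, closure = {A, B, C, D, E} → lossless.
Decomposition 3: common = {B, C}, closure = {A, B, C, E} → lossless.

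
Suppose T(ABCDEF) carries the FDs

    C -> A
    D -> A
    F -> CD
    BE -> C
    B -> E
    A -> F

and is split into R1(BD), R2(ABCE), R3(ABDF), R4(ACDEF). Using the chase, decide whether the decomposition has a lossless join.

Chase test. Columns are ABCDEF; row i has aⱼ where attribute j ∈ Ri, else bᵢⱼ.
Initial tableau (one row per fragment):
  row 1: b11 a2 b13 a4 b15 b16
  row 2: a1 a2 a3 b24 a5 b26
  row 3: a1 a2 b33 a4 b35 a6
  row 4: a1 b42 a3 a4 a5 a6
Rows 1 and 3 agree on D; apply D→A and equate their A entries.
Rows 3 and 4 agree on F; apply F→CD and equate their CD entries.
Rows 1 and 2 agree on B; apply B→E and equate their E entries.
Rows 1 and 3 agree on B; apply B→E and equate their E entries.
Rows 1 and 2 agree on A; apply A→F and equate their F entries.
Rows 1 and 3 agree on A; apply A→F and equate their F entries.
Rows 1 and 2 agree on F; apply F→CD and equate their CD entries.
Row 1 is now all distinguished symbols — the join is lossless.

Yes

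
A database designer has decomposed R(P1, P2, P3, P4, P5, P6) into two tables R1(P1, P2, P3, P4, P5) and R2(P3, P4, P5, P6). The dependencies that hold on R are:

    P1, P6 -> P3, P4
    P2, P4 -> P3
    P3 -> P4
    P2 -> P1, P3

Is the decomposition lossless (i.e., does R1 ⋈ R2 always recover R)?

Common attributes: R1 ∩ R2 = {P3, P4, P5}.
No dependency enlarges {P3, P4, P5}, so (P3, P4, P5)⁺ = {P3, P4, P5}.
The closure contains neither all of R1 = {P1, P2, P3, P4, P5} nor all of R2 = {P3, P4, P5, P6}, so the common attributes are not a superkey of either fragment. The join is lossy.

No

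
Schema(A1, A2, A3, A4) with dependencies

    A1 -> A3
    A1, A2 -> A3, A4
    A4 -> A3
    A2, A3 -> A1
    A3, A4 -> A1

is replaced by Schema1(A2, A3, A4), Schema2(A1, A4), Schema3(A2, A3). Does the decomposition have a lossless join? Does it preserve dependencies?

lossless but not dependency-preserving

Lossless test (chase): Rows 1 and 2 agree on A4; apply A4→A3 and equate their A3 entries. Rows 1 and 3 agree on A2, A3; apply A2, A3→A1 and equate their A1 entries. Rows 1 and 2 agree on A3, A4; apply A3, A4→A1 and equate their A1 entries. Rows 1 and 3 agree on A1, A2; apply A1, A2→A3, A4 and equate their A3, A4 entries. Row 1 is now all distinguished symbols — the join is lossless.
Dependency preservation: the restricted closure of {A1} across the fragments never reaches {A3}, so A1 → A3 cannot be enforced without a join — not preserved.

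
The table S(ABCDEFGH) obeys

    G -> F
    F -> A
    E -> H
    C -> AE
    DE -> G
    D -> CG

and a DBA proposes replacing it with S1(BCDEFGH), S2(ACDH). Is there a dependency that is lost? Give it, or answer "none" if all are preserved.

Check F → A: no single fragment contains all of {AF}, and the restricted closure of {F} across the fragments never reaches {A}.
G → F is preserved.
E → H is preserved.
C → AE is preserved.
DE → G is preserved.
D → CG is preserved.

F -> A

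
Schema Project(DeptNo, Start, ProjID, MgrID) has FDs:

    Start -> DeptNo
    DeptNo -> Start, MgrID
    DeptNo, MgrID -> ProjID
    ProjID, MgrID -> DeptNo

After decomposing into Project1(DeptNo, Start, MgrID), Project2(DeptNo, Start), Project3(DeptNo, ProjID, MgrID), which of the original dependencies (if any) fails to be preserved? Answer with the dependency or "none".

none

Start → DeptNo lies within Project1.
DeptNo → Start, MgrID lies within Project1.
DeptNo, MgrID → ProjID lies within Project3.
ProjID, MgrID → DeptNo lies within Project3.
Every dependency is enforceable on the fragments, so the decomposition is dependency-preserving.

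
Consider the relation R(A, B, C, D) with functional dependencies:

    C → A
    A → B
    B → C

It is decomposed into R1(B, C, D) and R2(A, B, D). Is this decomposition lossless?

Common attributes: R1 ∩ R2 = {B, D}.
Closure of {B, D}: B → C applies, adding C; C → A applies, adding A. So (B, D)⁺ = {A, B, C, D}.
This closure contains every attribute of R1, so R1 ∩ R2 → R1. The join is lossless.

Yes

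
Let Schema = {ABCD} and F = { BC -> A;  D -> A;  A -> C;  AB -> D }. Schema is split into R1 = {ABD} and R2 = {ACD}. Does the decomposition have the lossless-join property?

Yes

Common attributes: R1 ∩ R2 = {AD}.
Closure of {AD}: A → C applies, adding C. So (AD)⁺ = {ACD}.
This closure contains every attribute of R2, so R1 ∩ R2 → R2. The join is lossless.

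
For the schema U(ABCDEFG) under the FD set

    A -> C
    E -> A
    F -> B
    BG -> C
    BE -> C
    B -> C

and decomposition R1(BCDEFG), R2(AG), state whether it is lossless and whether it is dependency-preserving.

Lossless test: (G)⁺ = {G}, which is a superkey of neither fragment — lossy.
Dependency preservation: the restricted closure of {A} across the fragments never reaches {C}, so A → C cannot be enforced without a join — not preserved.

lossy and not dependency-preserving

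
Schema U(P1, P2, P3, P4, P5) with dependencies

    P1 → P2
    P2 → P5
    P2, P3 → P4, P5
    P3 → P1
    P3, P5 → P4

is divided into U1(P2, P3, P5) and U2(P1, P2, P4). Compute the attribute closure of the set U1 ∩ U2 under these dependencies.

U1 ∩ U2 = {P2}.
P2 → P5 applies, adding P5
Closure: {P2, P5}.

P2, P5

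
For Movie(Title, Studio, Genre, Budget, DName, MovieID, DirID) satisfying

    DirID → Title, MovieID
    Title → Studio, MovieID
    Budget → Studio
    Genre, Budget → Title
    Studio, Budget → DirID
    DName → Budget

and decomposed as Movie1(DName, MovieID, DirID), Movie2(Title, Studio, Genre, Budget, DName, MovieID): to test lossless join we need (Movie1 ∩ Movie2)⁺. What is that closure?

Title, Studio, Budget, DName, MovieID, DirID

Movie1 ∩ Movie2 = {DName, MovieID}.
DName → Budget applies, adding Budget
Budget → Studio applies, adding Studio
Studio, Budget → DirID applies, adding DirID
DirID → Title, MovieID applies, adding Title
Closure: {Title, Studio, Budget, DName, MovieID, DirID}.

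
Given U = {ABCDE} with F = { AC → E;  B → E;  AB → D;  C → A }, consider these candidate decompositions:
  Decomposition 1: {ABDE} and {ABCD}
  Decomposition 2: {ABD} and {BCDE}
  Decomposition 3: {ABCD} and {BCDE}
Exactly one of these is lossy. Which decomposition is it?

Decomposition 2

Decomposition 1: common = {ABD}, closure = {ABDE} → lossless.
Decomposition 2: common = {BD}, closure = {BDE} → lossy.
Decomposition 3: common = {BCD}, closure = {ABCDE} → lossless.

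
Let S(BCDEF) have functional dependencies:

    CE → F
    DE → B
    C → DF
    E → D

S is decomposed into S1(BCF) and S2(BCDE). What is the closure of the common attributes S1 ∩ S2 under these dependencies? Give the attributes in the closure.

BCDF

S1 ∩ S2 = {BC}.
C → DF applies, adding DF
Closure: {BCDF}.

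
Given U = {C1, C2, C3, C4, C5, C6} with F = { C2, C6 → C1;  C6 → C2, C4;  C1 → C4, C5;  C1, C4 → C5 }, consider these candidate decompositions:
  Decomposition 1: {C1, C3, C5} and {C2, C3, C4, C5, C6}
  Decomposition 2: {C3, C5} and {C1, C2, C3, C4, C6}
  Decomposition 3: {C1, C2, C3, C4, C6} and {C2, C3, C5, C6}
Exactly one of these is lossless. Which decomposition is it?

Decomposition 1: common = {C3, C5}, closure = {C3, C5} → lossy.
Decomposition 2: common = {C3}, closure = {C3} → lossy.
Decomposition 3: common = {C2, C3, C6}, closure = {C1, C2, C3, C4, C5, C6} → lossless.

Decomposition 3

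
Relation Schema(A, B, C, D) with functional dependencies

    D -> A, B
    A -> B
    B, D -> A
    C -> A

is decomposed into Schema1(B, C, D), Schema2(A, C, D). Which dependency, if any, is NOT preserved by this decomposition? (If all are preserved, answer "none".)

A -> B

Check A → B: no single fragment contains all of {A, B}, and the restricted closure of {A} across the fragments never reaches {B}.
D → A, B is preserved.
B, D → A is preserved.
C → A is preserved.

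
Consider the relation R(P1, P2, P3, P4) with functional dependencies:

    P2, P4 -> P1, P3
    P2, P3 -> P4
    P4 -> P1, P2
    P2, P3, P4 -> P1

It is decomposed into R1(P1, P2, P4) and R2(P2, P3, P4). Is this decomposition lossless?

Common attributes: R1 ∩ R2 = {P2, P4}.
Closure of {P2, P4}: P2, P4 → P1, P3 applies, adding P1, P3. So (P2, P4)⁺ = {P1, P2, P3, P4}.
This closure contains every attribute of R1, so R1 ∩ R2 → R1. The join is lossless.

Yes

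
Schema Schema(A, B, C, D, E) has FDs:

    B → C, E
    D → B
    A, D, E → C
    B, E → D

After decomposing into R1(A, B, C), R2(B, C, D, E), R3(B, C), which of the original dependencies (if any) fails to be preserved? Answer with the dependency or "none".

B → C, E lies within R2.
D → B lies within R2.
A, D, E → C: restricted closure across fragments reaches C.
B, E → D lies within R2.
Every dependency is enforceable on the fragments, so the decomposition is dependency-preserving.

none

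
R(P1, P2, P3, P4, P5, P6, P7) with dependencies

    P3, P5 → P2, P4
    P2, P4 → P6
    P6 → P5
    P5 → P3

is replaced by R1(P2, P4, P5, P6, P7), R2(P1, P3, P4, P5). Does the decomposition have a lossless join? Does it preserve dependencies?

lossy but dependency-preserving

Lossless test: (P4, P5)⁺ = {P2, P3, P4, P5, P6}, which is a superkey of neither fragment — lossy.
Dependency preservation: P3, P5 → P2, P4 is not contained in any single fragment, but the restricted closure of its left-hand side across the fragments still reaches the right-hand side; the remaining FDs each lie inside some fragment. All dependencies are preserved.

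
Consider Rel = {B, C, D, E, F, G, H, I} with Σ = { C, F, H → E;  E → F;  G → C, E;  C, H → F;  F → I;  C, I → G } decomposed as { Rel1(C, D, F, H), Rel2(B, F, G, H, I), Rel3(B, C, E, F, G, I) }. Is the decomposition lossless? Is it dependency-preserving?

lossy but dependency-preserving

Lossless test (chase): Rows 2 and 3 agree on G; apply G→C, E and equate their C, E entries. Rows 1 and 2 agree on F; apply F→I and equate their I entries. Rows 1 and 2 agree on C, I; apply C, I→G and equate their G entries. Rows 1 and 2 agree on C, F, H; apply C, F, H→E and equate their E entries. No row becomes fully distinguished — the join is lossy.
Dependency preservation: C, F, H → E is not contained in any single fragment, but the restricted closure of its left-hand side across the fragments still reaches the right-hand side; the remaining FDs each lie inside some fragment. All dependencies are preserved.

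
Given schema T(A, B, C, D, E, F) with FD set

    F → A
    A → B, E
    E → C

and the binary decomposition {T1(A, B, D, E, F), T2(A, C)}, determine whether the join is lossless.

Yes

Common attributes: T1 ∩ T2 = {A}.
Closure of {A}: A → B, E applies, adding B, E; E → C applies, adding C. So (A)⁺ = {A, B, C, E}.
This closure contains every attribute of T2, so T1 ∩ T2 → T2. The join is lossless.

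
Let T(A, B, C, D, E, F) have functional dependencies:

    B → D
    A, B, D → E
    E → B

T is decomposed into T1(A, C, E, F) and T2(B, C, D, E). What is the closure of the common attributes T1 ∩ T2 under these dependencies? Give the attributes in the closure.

T1 ∩ T2 = {C, E}.
E → B applies, adding B
B → D applies, adding D
Closure: {B, C, D, E}.

B, C, D, E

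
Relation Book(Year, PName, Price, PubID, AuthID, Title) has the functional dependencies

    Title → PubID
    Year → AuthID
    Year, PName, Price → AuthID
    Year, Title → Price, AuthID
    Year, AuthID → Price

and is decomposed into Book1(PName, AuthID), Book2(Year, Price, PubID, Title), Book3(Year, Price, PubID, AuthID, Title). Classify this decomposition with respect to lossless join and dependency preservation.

Lossless test (chase): Rows 2 and 3 agree on Year; apply Year→AuthID and equate their AuthID entries. No row becomes fully distinguished — the join is lossy.
Dependency preservation: Year, PName, Price → AuthID is not contained in any single fragment, but the restricted closure of its left-hand side across the fragments still reaches the right-hand side; the remaining FDs each lie inside some fragment. All dependencies are preserved.

lossy but dependency-preserving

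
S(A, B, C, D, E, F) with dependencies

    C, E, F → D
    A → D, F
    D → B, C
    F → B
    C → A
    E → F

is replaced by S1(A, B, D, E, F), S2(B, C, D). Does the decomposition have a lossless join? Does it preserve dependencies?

Lossless test: (B, D)⁺ = {A, B, C, D, F}, which contains all of one fragment — lossless.
Dependency preservation: C, E, F → D; C → A are not contained in any single fragment, but the restricted closure of each left-hand side across the fragments still reaches the right-hand side; the remaining FDs each lie inside some fragment. All dependencies are preserved.

lossless and dependency-preserving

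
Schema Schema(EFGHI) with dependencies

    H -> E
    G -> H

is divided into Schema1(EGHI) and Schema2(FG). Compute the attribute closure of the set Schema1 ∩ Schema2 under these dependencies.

EGH

Schema1 ∩ Schema2 = {G}.
G → H applies, adding H
H → E applies, adding E
Closure: {EGH}.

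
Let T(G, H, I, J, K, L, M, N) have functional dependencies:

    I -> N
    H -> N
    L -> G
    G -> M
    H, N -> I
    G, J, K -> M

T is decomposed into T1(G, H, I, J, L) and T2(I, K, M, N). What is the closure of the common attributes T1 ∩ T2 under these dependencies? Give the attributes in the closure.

T1 ∩ T2 = {I}.
I → N applies, adding N
Closure: {I, N}.

I, N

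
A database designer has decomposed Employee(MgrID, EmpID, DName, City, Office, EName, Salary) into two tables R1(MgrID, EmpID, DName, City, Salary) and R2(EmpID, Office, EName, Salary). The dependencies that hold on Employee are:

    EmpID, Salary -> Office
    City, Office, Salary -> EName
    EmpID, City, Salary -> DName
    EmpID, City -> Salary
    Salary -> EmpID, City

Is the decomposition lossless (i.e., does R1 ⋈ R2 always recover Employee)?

Yes

Common attributes: R1 ∩ R2 = {EmpID, Salary}.
Closure of {EmpID, Salary}: EmpID, Salary → Office applies, adding Office; Salary → EmpID, City applies, adding City; City, Office, Salary → EName applies, adding EName; EmpID, City, Salary → DName applies, adding DName. So (EmpID, Salary)⁺ = {EmpID, DName, City, Office, EName, Salary}.
This closure contains every attribute of R2, so R1 ∩ R2 → R2. The join is lossless.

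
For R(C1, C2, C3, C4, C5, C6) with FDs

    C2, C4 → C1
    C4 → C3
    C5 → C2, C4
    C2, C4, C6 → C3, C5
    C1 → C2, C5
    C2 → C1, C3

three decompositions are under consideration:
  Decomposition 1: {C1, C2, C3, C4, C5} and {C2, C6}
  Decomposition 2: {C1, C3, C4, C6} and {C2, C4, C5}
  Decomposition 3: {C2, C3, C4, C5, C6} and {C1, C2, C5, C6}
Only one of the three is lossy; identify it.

Decomposition 2

Decomposition 1: common = {C2}, closure = {C1, C2, C3, C4, C5} → lossless.
Decomposition 2: common = {C4}, closure = {C3, C4} → lossy.
Decomposition 3: common = {C2, C5, C6}, closure = {C1, C2, C3, C4, C5, C6} → lossless.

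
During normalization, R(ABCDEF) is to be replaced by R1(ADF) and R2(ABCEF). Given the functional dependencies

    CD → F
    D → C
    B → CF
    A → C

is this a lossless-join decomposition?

No

Common attributes: R1 ∩ R2 = {AF}.
Closure of {AF}: A → C applies, adding C. So (AF)⁺ = {ACF}.
The closure contains neither all of R1 = {ADF} nor all of R2 = {ABCEF}, so the common attributes are not a superkey of either fragment. The join is lossy.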